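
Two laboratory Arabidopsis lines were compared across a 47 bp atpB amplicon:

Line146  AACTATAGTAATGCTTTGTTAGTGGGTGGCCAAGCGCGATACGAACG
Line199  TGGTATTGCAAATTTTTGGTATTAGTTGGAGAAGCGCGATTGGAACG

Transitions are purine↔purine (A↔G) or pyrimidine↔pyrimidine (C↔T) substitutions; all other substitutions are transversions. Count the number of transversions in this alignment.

12

Mismatches occur at site 1 (A/T, transversion), site 2 (A/G, transition), site 3 (C/G, transversion), site 7 (A/T, transversion), site 9 (T/C, transition), site 12 (T/A, transversion), site 13 (G/T, transversion), site 14 (C/T, transition), site 19 (T/G, transversion), site 22 (G/T, transversion), site 24 (G/A, transition), site 26 (G/T, transversion), site 30 (C/A, transversion), site 31 (C/G, transversion), site 41 (A/T, transversion), site 42 (C/G, transversion).
Of the 16 differences, 4 transitions and 12 transversions, so the answer is 12.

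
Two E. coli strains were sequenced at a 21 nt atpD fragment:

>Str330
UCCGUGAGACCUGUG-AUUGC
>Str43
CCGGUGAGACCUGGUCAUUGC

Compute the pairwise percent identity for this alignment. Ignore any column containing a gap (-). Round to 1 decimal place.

80.0%

Excluding the 1 gap column leaves 20 comparable sites.
The sequences differ at positions 1 (U/C), 3 (C/G), 14 (U/G), 15 (G/U).
16 of the 20 comparable sites match, so the percent identity is 16/20 × 100 = 80.0%.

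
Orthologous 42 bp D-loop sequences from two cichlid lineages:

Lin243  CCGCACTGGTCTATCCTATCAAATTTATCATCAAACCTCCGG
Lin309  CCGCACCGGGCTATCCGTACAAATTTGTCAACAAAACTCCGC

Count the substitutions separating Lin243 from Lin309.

9

Differing sites — 7:T/C; 10:T/G; 17:T/G; 18:A/T; 19:T/A; 27:A/G; 31:T/A; 36:C/A; 42:G/C.
That gives 9 mismatches out of 42 aligned sites, so the Hamming distance is 9.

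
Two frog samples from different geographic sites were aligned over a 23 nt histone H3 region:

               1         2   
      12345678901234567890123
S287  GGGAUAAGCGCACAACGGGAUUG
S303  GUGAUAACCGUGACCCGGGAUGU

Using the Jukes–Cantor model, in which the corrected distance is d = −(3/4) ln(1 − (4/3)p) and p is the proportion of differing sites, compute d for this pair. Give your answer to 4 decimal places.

Differing sites — 2:G/U; 8:G/C; 11:C/U; 12:A/G; 13:C/A; 14:A/C; 15:A/C; 22:U/G; 23:G/U.
p = 9/23 = 0.391304.
d = −0.75 · ln(1 − (4/3)·0.391304) = −0.75 · ln(0.478261) = −0.75 · (-0.737599) = 0.5532.

0.5532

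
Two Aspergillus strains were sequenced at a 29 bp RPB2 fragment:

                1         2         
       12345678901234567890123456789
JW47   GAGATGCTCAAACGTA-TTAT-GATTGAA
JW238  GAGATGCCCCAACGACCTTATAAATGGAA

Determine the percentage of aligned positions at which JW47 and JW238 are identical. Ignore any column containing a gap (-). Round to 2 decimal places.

77.78%

Excluding the 2 gap columns leaves 27 comparable sites.
The sequences differ at positions 8 (T/C), 10 (A/C), 15 (T/A), 16 (A/C), 23 (G/A), 26 (T/G).
21 of the 27 comparable sites match, so the percent identity is 21/27 × 100 = 77.78%.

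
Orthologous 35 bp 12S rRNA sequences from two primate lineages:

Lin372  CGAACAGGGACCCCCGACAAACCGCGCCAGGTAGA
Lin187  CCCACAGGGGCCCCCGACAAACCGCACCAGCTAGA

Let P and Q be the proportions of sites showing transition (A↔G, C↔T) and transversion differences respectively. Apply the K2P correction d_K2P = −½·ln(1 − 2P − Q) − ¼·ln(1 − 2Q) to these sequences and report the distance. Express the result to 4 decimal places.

Differing sites — 2:G/C (Tv); 3:A/C (Tv); 10:A/G (Ti); 26:G/A (Ti); 31:G/C (Tv).
Of the 5 differences, 2 transitions and 3 transversions over 35 sites: P = 2/35 = 0.057143, Q = 3/35 = 0.085714.
d = −0.5·ln(0.800000) − 0.25·ln(0.828572) = −0.5·(-0.223144) − 0.25·(-0.188052) = 0.1586.

0.1586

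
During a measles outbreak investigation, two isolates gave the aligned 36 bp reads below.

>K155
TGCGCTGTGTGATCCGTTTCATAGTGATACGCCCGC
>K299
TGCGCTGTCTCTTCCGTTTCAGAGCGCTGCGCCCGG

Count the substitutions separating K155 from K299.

The sequences differ at positions 9 (G/C), 11 (G/C), 12 (A/T), 22 (T/G), 25 (T/C), 27 (A/C), 29 (A/G), 36 (C/G).
That gives 8 mismatches out of 36 aligned sites, so the Hamming distance is 8.

8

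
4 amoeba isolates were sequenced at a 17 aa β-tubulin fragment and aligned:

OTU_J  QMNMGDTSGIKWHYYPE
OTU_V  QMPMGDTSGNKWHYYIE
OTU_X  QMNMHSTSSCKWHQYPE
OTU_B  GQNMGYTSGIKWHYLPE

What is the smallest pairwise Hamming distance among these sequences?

3

Pairwise Hamming distances:
  OTU_J vs OTU_V: 3
  OTU_J vs OTU_X: 5
  OTU_J vs OTU_B: 4
  OTU_V vs OTU_X: 7
  OTU_V vs OTU_B: 7
  OTU_X vs OTU_B: 8
The smallest is 3, between OTU_J and OTU_V.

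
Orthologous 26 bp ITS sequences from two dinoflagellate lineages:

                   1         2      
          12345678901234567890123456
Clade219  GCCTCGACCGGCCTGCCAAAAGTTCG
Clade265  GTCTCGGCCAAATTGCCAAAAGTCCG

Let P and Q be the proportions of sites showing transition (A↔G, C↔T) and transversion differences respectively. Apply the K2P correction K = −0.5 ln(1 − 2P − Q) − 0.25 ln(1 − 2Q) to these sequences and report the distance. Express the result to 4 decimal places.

The sequences differ at positions 2 (C/T, transition), 7 (A/G, transition), 10 (G/A, transition), 11 (G/A, transition), 12 (C/A, transversion), 13 (C/T, transition), 24 (T/C, transition).
Of the 7 differences, 6 transitions and 1 transversion over 26 sites: P = 6/26 = 0.230769, Q = 1/26 = 0.038462.
d = −0.5·ln(0.500000) − 0.25·ln(0.923076) = −0.5·(-0.693147) − 0.25·(-0.080044) = 0.3666.

0.3666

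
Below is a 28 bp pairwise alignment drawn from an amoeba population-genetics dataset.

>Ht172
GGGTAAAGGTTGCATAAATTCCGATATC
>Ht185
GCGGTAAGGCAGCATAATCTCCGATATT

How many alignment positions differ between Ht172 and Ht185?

8

Differing sites — 2:G/C; 4:T/G; 5:A/T; 10:T/C; 11:T/A; 18:A/T; 19:T/C; 28:C/T.
That gives 8 mismatches out of 28 aligned sites, so the Hamming distance is 8.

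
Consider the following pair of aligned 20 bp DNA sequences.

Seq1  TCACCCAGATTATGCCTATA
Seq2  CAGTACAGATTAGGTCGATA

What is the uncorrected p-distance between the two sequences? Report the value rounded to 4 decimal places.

0.4000

The sequences differ at positions 1 (T/C), 2 (C/A), 3 (A/G), 4 (C/T), 5 (C/A), 13 (T/G), 15 (C/T), 17 (T/G).
There are 8 differences over 20 sites, so p = 8/20 = 0.4000.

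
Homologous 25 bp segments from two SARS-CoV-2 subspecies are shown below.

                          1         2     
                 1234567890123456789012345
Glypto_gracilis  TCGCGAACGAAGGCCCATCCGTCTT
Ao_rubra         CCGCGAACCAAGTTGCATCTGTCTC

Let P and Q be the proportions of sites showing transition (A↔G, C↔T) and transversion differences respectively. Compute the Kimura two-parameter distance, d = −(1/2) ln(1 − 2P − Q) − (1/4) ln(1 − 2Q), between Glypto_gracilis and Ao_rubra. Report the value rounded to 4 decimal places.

0.3585

Mismatches occur at site 1 (T/C, transition), site 9 (G/C, transversion), site 13 (G/T, transversion), site 14 (C/T, transition), site 15 (C/G, transversion), site 20 (C/T, transition), site 25 (T/C, transition).
Of the 7 differences, 4 transitions and 3 transversions over 25 sites: P = 4/25 = 0.160000, Q = 3/25 = 0.120000.
d = −0.5·ln(0.560000) − 0.25·ln(0.760000) = −0.5·(-0.579818) − 0.25·(-0.274437) = 0.3585.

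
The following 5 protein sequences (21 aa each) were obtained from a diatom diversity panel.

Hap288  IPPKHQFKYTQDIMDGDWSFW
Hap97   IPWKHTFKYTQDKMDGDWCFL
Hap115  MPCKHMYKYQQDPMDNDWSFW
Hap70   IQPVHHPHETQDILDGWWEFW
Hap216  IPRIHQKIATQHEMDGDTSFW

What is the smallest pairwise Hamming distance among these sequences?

Pairwise Hamming distances:
  Hap288 vs Hap97: 5
  Hap288 vs Hap115: 7
  Hap288 vs Hap70: 9
  Hap288 vs Hap216: 8
  Hap97 vs Hap115: 9
  Hap97 vs Hap70: 12
  Hap97 vs Hap216: 11
  Hap115 vs Hap70: 14
  Hap115 vs Hap216: 12
  Hap70 vs Hap216: 13
The smallest is 5, between Hap288 and Hap97.

5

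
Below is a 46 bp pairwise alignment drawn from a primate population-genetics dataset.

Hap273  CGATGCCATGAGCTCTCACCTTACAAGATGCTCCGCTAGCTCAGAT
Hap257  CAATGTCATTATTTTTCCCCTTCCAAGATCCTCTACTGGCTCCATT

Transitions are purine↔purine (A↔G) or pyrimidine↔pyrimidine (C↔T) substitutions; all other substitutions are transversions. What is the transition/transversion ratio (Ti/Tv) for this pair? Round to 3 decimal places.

Mismatches occur at site 2 (G/A, transition), site 6 (C/T, transition), site 10 (G/T, transversion), site 12 (G/T, transversion), site 13 (C/T, transition), site 15 (C/T, transition), site 18 (A/C, transversion), site 23 (A/C, transversion), site 30 (G/C, transversion), site 34 (C/T, transition), site 35 (G/A, transition), site 38 (A/G, transition), site 43 (A/C, transversion), site 44 (G/A, transition), site 45 (A/T, transversion).
Of the 15 differences, 8 transitions and 7 transversions, so Ti/Tv = 8/7 = 1.143.

1.143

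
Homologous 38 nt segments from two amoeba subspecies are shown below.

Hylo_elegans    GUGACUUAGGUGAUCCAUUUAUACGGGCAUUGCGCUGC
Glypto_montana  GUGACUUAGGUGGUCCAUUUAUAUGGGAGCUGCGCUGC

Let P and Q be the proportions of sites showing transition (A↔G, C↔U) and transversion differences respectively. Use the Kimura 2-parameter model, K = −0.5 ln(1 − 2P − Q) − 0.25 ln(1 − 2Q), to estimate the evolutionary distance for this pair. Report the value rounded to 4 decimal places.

0.1487

Differing sites — 13:A/G (Ti); 24:C/U (Ti); 28:C/A (Tv); 29:A/G (Ti); 30:U/C (Ti).
Of the 5 differences, 4 transitions and 1 transversion over 38 sites: P = 4/38 = 0.105263, Q = 1/38 = 0.026316.
d = −0.5·ln(0.763158) − 0.25·ln(0.947368) = −0.5·(-0.270290) − 0.25·(-0.054068) = 0.1487.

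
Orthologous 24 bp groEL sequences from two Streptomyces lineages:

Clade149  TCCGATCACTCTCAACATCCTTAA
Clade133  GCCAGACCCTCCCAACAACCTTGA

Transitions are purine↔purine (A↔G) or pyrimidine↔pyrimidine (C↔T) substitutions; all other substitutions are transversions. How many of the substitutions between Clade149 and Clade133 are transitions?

Mismatches occur at site 1 (T→G, transversion), site 4 (G→A, transition), site 5 (A→G, transition), site 6 (T→A, transversion), site 8 (A→C, transversion), site 12 (T→C, transition), site 18 (T→A, transversion), site 23 (A→G, transition).
Of the 8 differences, 4 transitions and 4 transversions, so the answer is 4.

4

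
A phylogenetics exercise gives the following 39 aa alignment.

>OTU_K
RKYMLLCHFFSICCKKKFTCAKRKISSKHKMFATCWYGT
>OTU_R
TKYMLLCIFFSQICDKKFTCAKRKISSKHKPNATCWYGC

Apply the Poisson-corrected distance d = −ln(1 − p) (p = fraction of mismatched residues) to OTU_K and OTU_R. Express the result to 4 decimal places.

Differing sites — 1:R/T; 8:H/I; 12:I/Q; 13:C/I; 15:K/D; 31:M/P; 32:F/N; 39:T/C.
p = 8/39 = 0.205128.
d = −ln(1 − 0.205128) = −ln(0.794872) = 0.2296.

0.2296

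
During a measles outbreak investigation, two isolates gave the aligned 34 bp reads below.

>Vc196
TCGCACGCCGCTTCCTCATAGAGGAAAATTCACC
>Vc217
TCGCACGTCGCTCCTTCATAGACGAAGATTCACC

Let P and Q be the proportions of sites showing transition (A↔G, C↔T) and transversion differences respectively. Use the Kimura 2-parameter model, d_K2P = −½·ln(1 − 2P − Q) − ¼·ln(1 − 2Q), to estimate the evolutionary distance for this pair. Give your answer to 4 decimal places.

Mismatches occur at site 8 (C↔T, transition), site 13 (T↔C, transition), site 15 (C↔T, transition), site 23 (G↔C, transversion), site 27 (A↔G, transition).
Of the 5 differences, 4 transitions and 1 transversion over 34 sites: P = 4/34 = 0.117647, Q = 1/34 = 0.029412.
d = −0.5·ln(0.735294) − 0.25·ln(0.941176) = −0.5·(-0.307485) − 0.25·(-0.060625) = 0.1689.

0.1689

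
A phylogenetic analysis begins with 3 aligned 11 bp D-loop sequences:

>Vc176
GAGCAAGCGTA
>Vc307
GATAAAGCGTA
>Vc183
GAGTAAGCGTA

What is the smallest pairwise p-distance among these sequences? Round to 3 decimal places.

Pairwise Hamming distances:
  Vc176 vs Vc307: 2
  Vc176 vs Vc183: 1
  Vc307 vs Vc183: 2
The smallest is 1 mismatch, between Vc176 and Vc183; p = 1/11 = 0.091.

0.091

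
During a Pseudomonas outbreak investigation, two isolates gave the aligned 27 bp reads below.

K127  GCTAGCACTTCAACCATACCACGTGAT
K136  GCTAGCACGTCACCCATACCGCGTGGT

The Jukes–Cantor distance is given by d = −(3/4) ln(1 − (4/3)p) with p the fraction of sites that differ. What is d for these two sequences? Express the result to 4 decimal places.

0.1650

Mismatches occur at site 9 (T/G), site 13 (A/C), site 21 (A/G), site 26 (A/G).
p = 4/27 = 0.148148.
d = −0.75 · ln(1 − (4/3)·0.148148) = −0.75 · ln(0.802469) = −0.75 · (-0.220062) = 0.1650.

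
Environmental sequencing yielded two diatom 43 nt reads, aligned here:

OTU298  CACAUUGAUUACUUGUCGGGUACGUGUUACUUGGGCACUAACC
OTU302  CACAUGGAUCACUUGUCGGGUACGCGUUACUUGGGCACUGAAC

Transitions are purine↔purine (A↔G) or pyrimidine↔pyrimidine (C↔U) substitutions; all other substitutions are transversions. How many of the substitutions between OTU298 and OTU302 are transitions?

3

Differing sites — 6:U/G (Tv); 10:U/C (Ti); 25:U/C (Ti); 40:A/G (Ti); 42:C/A (Tv).
Of the 5 differences, 3 transitions and 2 transversions, so the answer is 3.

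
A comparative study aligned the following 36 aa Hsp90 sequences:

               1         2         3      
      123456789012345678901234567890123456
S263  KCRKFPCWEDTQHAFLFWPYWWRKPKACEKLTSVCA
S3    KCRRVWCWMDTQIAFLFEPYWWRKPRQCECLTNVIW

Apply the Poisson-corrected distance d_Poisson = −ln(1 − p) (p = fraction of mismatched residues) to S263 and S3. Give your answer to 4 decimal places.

0.4055

Mismatches occur at site 4 (K/R), site 5 (F/V), site 6 (P/W), site 9 (E/M), site 13 (H/I), site 18 (W/E), site 26 (K/R), site 27 (A/Q), site 30 (K/C), site 33 (S/N), site 35 (C/I), site 36 (A/W).
p = 12/36 = 0.333333.
d = −ln(1 − 0.333333) = −ln(0.666667) = 0.4055.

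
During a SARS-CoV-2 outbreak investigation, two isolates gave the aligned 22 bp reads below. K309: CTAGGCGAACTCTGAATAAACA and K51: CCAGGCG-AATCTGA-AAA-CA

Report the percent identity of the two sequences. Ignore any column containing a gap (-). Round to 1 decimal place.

84.2%

Excluding the 3 gap columns leaves 19 comparable sites.
Mismatches occur at site 2 (T↔C), site 10 (C↔A), site 17 (T↔A).
16 of the 19 comparable sites match, so the percent identity is 16/19 × 100 = 84.2%.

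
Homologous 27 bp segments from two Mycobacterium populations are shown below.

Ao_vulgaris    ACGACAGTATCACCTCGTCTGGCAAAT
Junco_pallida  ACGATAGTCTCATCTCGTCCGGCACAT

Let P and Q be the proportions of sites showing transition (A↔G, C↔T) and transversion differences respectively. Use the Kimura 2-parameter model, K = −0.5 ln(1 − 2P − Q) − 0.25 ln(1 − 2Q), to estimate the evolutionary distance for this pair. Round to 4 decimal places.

0.2158

The sequences differ at positions 5 (C/T, transition), 9 (A/C, transversion), 13 (C/T, transition), 20 (T/C, transition), 25 (A/C, transversion).
Of the 5 differences, 3 transitions and 2 transversions over 27 sites: P = 3/27 = 0.111111, Q = 2/27 = 0.074074.
d = −0.5·ln(0.703704) − 0.25·ln(0.851852) = −0.5·(-0.351397) − 0.25·(-0.160342) = 0.2158.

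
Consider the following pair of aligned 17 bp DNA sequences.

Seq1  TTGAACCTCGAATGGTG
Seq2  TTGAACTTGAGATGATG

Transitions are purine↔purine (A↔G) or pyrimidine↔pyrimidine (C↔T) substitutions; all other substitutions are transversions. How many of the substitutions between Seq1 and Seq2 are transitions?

Differing sites — 7:C/T (Ti); 9:C/G (Tv); 10:G/A (Ti); 11:A/G (Ti); 15:G/A (Ti).
Of the 5 differences, 4 transitions and 1 transversion, so the answer is 4.

4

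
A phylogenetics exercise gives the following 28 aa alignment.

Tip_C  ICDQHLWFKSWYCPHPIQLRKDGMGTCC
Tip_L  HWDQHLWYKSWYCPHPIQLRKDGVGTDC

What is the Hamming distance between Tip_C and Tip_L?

5

The sequences differ at positions 1 (I/H), 2 (C/W), 8 (F/Y), 24 (M/V), 27 (C/D).
That gives 5 mismatches out of 28 aligned sites, so the Hamming distance is 5.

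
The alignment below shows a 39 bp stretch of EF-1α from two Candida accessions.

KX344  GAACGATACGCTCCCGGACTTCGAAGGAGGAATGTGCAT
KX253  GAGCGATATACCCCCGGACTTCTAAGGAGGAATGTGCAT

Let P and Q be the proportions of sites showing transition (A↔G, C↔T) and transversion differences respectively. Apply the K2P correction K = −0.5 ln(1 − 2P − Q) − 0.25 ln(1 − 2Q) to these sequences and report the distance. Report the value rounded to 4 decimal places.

0.1443

Mismatches occur at site 3 (A↔G, transition), site 9 (C↔T, transition), site 10 (G↔A, transition), site 12 (T↔C, transition), site 23 (G↔T, transversion).
Of the 5 differences, 4 transitions and 1 transversion over 39 sites: P = 4/39 = 0.102564, Q = 1/39 = 0.025641.
d = −0.5·ln(0.769231) − 0.25·ln(0.948718) = −0.5·(-0.262364) − 0.25·(-0.052644) = 0.1443.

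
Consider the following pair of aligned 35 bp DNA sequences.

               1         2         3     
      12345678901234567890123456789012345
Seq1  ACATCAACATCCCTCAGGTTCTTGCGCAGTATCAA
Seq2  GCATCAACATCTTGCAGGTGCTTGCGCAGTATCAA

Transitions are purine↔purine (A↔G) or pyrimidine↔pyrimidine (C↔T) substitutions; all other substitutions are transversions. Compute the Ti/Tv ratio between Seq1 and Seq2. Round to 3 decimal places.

1.500

Differing sites — 1:A/G (Ti); 12:C/T (Ti); 13:C/T (Ti); 14:T/G (Tv); 20:T/G (Tv).
Of the 5 differences, 3 transitions and 2 transversions, so Ti/Tv = 3/2 = 1.500.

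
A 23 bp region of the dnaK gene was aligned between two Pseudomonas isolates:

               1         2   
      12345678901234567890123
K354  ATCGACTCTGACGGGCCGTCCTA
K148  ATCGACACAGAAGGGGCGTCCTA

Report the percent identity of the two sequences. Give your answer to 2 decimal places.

82.61%

Differing sites — 7:T/A; 9:T/A; 12:C/A; 16:C/G.
19 of the 23 sites match, so the percent identity is 19/23 × 100 = 82.61%.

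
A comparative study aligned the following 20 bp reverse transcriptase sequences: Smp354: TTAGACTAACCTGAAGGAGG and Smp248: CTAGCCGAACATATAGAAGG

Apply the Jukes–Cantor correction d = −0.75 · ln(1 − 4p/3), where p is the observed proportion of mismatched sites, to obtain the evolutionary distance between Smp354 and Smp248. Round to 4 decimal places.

Differing sites — 1:T/C; 5:A/C; 7:T/G; 11:C/A; 13:G/A; 14:A/T; 17:G/A.
p = 7/20 = 0.350000.
d = −0.75 · ln(1 − (4/3)·0.350000) = −0.75 · ln(0.533333) = −0.75 · (-0.628609) = 0.4715.

0.4715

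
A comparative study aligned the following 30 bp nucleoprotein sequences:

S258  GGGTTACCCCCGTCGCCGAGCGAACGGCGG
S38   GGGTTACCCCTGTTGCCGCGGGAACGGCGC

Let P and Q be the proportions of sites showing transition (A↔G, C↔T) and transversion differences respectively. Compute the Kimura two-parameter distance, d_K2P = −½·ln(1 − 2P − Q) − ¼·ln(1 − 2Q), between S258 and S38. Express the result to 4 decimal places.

0.1886

The sequences differ at positions 11 (C/T, transition), 14 (C/T, transition), 19 (A/C, transversion), 21 (C/G, transversion), 30 (G/C, transversion).
Of the 5 differences, 2 transitions and 3 transversions over 30 sites: P = 2/30 = 0.066667, Q = 3/30 = 0.100000.
d = −0.5·ln(0.766666) − 0.25·ln(0.800000) = −0.5·(-0.265704) − 0.25·(-0.223144) = 0.1886.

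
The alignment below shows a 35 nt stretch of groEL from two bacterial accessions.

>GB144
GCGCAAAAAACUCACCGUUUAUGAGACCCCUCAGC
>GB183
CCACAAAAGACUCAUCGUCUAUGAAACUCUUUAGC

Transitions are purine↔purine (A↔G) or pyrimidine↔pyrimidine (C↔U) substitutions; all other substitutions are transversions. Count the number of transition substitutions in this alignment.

8

Differing sites — 1:G/C (Tv); 3:G/A (Ti); 9:A/G (Ti); 15:C/U (Ti); 19:U/C (Ti); 25:G/A (Ti); 28:C/U (Ti); 30:C/U (Ti); 32:C/U (Ti).
Of the 9 differences, 8 transitions and 1 transversion, so the answer is 8.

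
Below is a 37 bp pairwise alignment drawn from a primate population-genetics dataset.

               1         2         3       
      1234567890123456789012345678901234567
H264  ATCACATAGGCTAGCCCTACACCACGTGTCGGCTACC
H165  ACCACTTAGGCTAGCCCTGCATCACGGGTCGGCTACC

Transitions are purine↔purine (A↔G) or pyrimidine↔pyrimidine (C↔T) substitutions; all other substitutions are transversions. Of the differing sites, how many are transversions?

2

Mismatches occur at site 2 (T/C, transition), site 6 (A/T, transversion), site 19 (A/G, transition), site 22 (C/T, transition), site 27 (T/G, transversion).
Of the 5 differences, 3 transitions and 2 transversions, so the answer is 2.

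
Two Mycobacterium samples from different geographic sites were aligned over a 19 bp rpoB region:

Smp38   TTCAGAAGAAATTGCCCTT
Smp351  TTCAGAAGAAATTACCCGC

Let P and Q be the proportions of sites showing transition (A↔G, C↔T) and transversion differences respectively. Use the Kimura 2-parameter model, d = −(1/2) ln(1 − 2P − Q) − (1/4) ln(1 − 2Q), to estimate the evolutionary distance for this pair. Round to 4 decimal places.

0.1805

Mismatches occur at site 14 (G↔A, transition), site 18 (T↔G, transversion), site 19 (T↔C, transition).
Of the 3 differences, 2 transitions and 1 transversion over 19 sites: P = 2/19 = 0.105263, Q = 1/19 = 0.052632.
d = −0.5·ln(0.736842) − 0.25·ln(0.894736) = −0.5·(-0.305382) − 0.25·(-0.111227) = 0.1805.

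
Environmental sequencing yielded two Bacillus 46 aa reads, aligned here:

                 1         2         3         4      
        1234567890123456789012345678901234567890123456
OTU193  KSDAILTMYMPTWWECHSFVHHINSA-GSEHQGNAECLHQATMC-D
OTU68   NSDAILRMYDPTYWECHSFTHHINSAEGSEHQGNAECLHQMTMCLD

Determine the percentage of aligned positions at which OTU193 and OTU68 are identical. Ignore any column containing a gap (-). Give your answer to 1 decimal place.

86.4%

Excluding the 2 gap columns leaves 44 comparable sites.
The sequences differ at positions 1 (K/N), 7 (T/R), 10 (M/D), 13 (W/Y), 20 (V/T), 41 (A/M).
38 of the 44 comparable sites match, so the percent identity is 38/44 × 100 = 86.4%.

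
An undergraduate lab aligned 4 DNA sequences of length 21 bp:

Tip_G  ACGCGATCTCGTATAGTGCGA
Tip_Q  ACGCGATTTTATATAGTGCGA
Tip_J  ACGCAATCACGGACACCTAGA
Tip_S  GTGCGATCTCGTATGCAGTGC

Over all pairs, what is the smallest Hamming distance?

3

Pairwise Hamming distances:
  Tip_G vs Tip_Q: 3
  Tip_G vs Tip_J: 8
  Tip_G vs Tip_S: 7
  Tip_Q vs Tip_J: 11
  Tip_Q vs Tip_S: 10
  Tip_J vs Tip_S: 11
The smallest is 3, between Tip_G and Tip_Q.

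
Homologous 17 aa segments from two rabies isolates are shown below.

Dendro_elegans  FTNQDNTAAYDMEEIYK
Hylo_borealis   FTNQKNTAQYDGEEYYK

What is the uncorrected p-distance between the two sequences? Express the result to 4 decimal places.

0.2353

Differing sites — 5:D/K; 9:A/Q; 12:M/G; 15:I/Y.
There are 4 differences over 17 sites, so p = 4/17 = 0.2353.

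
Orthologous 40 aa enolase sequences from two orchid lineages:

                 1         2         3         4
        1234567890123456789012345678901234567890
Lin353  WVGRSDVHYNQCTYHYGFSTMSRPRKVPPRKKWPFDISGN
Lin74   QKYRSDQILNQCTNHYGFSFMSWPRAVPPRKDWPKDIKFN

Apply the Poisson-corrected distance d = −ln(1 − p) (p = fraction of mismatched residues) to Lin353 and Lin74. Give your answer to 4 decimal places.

0.4308

Mismatches occur at site 1 (W→Q), site 2 (V→K), site 3 (G→Y), site 7 (V→Q), site 8 (H→I), site 9 (Y→L), site 14 (Y→N), site 20 (T→F), site 23 (R→W), site 26 (K→A), site 32 (K→D), site 35 (F→K), site 38 (S→K), site 39 (G→F).
p = 14/40 = 0.350000.
d = −ln(1 − 0.350000) = −ln(0.650000) = 0.4308.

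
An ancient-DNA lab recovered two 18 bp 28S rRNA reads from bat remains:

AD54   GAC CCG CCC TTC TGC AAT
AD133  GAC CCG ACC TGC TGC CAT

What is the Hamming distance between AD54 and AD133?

3

The sequences differ at positions 7 (C/A), 11 (T/G), 16 (A/C).
That gives 3 mismatches out of 18 aligned sites, so the Hamming distance is 3.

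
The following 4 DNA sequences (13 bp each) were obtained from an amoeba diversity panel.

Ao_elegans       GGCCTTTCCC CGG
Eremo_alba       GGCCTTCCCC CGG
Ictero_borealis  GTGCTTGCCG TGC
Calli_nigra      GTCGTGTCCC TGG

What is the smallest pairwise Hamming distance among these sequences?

1

Pairwise Hamming distances:
  Ao_elegans vs Eremo_alba: 1
  Ao_elegans vs Ictero_borealis: 6
  Ao_elegans vs Calli_nigra: 4
  Eremo_alba vs Ictero_borealis: 6
  Eremo_alba vs Calli_nigra: 5
  Ictero_borealis vs Calli_nigra: 6
The smallest is 1, between Ao_elegans and Eremo_alba.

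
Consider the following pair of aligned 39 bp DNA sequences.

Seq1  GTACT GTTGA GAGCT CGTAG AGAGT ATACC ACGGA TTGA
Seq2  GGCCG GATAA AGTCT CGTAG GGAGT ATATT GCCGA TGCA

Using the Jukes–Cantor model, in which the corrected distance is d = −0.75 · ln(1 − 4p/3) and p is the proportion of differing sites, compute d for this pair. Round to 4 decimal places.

0.5393

Differing sites — 2:T/G; 3:A/C; 5:T/G; 7:T/A; 9:G/A; 11:G/A; 12:A/G; 13:G/T; 21:A/G; 29:C/T; 30:C/T; 31:A/G; 33:G/C; 37:T/G; 38:G/C.
p = 15/39 = 0.384615.
d = −0.75 · ln(1 − (4/3)·0.384615) = −0.75 · ln(0.487180) = −0.75 · (-0.719122) = 0.5393.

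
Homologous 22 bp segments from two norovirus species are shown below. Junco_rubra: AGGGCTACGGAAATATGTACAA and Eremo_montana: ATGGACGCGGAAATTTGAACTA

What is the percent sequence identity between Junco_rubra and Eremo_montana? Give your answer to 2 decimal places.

Differing sites — 2:G/T; 5:C/A; 6:T/C; 7:A/G; 15:A/T; 18:T/A; 21:A/T.
15 of the 22 sites match, so the percent identity is 15/22 × 100 = 68.18%.

68.18%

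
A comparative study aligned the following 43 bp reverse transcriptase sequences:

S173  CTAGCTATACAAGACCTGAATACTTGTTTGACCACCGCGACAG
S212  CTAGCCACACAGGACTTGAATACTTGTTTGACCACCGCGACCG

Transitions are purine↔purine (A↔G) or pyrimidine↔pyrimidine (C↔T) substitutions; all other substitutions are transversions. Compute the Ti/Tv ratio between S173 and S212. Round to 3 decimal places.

Differing sites — 6:T/C (Ti); 8:T/C (Ti); 12:A/G (Ti); 16:C/T (Ti); 42:A/C (Tv).
Of the 5 differences, 4 transitions and 1 transversion, so Ti/Tv = 4/1 = 4.000.

4.000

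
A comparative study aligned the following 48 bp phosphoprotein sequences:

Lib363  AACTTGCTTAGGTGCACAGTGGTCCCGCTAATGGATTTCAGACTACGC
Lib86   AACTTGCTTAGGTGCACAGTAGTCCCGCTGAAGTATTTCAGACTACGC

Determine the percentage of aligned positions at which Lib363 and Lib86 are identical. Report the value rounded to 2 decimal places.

Differing sites — 21:G/A; 30:A/G; 32:T/A; 34:G/T.
44 of the 48 sites match, so the percent identity is 44/48 × 100 = 91.67%.

91.67%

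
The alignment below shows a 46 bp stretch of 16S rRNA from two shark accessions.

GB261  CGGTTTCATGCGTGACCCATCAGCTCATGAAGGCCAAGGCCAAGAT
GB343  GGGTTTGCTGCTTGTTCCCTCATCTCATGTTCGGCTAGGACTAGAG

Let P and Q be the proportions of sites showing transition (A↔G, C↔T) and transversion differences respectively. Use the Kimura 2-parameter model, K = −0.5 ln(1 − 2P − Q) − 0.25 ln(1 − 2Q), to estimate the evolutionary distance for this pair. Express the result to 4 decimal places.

0.4947

Differing sites — 1:C/G (Tv); 7:C/G (Tv); 8:A/C (Tv); 12:G/T (Tv); 15:A/T (Tv); 16:C/T (Ti); 19:A/C (Tv); 23:G/T (Tv); 30:A/T (Tv); 31:A/T (Tv); 32:G/C (Tv); 34:C/G (Tv); 36:A/T (Tv); 40:C/A (Tv); 42:A/T (Tv); 46:T/G (Tv).
Of the 16 differences, 1 transition and 15 transversions over 46 sites: P = 1/46 = 0.021739, Q = 15/46 = 0.326087.
d = −0.5·ln(0.630435) − 0.25·ln(0.347826) = −0.5·(-0.461345) − 0.25·(-1.056053) = 0.4947.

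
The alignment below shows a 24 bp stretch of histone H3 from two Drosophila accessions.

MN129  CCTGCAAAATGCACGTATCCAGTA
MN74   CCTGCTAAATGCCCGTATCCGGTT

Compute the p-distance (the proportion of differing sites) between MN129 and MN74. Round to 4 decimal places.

Differing sites — 6:A/T; 13:A/C; 21:A/G; 24:A/T.
There are 4 differences over 24 sites, so p = 4/24 = 0.1667.

0.1667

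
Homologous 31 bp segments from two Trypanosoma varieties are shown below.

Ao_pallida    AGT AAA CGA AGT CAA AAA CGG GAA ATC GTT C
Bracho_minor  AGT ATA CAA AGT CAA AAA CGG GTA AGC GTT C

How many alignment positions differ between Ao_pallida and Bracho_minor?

4

Differing sites — 5:A/T; 8:G/A; 23:A/T; 26:T/G.
That gives 4 mismatches out of 31 aligned sites, so the Hamming distance is 4.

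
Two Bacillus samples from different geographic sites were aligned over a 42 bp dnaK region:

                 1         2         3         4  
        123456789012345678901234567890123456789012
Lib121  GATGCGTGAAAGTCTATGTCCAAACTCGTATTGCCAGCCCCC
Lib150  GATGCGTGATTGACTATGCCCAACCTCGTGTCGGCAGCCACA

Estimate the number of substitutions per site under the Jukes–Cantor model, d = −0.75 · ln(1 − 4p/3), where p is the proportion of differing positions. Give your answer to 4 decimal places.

0.2865

Differing sites — 10:A/T; 11:A/T; 13:T/A; 19:T/C; 24:A/C; 30:A/G; 32:T/C; 34:C/G; 40:C/A; 42:C/A.
p = 10/42 = 0.238095.
d = −0.75 · ln(1 − (4/3)·0.238095) = −0.75 · ln(0.682540) = −0.75 · (-0.381934) = 0.2865.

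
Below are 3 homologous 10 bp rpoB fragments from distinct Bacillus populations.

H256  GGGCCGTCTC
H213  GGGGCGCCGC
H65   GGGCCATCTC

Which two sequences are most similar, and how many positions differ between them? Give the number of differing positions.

1

Pairwise Hamming distances:
  H256 vs H213: 3
  H256 vs H65: 1
  H213 vs H65: 4
The smallest is 1, between H256 and H65.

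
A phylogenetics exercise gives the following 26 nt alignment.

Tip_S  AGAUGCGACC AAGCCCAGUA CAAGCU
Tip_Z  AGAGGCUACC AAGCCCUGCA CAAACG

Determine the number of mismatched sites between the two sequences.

Differing sites — 4:U/G; 7:G/U; 17:A/U; 19:U/C; 24:G/A; 26:U/G.
That gives 6 mismatches out of 26 aligned sites, so the Hamming distance is 6.

6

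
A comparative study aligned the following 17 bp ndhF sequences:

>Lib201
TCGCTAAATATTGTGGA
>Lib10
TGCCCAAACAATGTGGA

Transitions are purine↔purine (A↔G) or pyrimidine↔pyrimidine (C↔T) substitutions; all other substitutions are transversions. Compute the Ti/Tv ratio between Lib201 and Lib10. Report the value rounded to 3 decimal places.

0.667

The sequences differ at positions 2 (C/G, transversion), 3 (G/C, transversion), 5 (T/C, transition), 9 (T/C, transition), 11 (T/A, transversion).
Of the 5 differences, 2 transitions and 3 transversions, so Ti/Tv = 2/3 = 0.667.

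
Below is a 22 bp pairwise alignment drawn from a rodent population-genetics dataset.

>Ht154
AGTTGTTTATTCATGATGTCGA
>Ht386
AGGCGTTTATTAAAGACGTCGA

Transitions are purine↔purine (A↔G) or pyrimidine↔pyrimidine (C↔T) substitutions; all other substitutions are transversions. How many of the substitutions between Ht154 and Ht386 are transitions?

2

The sequences differ at positions 3 (T/G, transversion), 4 (T/C, transition), 12 (C/A, transversion), 14 (T/A, transversion), 17 (T/C, transition).
Of the 5 differences, 2 transitions and 3 transversions, so the answer is 2.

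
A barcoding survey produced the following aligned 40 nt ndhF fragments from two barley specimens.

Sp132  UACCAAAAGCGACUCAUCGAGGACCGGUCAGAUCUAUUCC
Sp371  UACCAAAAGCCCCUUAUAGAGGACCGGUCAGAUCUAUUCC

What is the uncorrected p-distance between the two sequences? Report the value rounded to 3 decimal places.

0.100

The sequences differ at positions 11 (G/C), 12 (A/C), 15 (C/U), 18 (C/A).
There are 4 differences over 40 sites, so p = 4/40 = 0.100.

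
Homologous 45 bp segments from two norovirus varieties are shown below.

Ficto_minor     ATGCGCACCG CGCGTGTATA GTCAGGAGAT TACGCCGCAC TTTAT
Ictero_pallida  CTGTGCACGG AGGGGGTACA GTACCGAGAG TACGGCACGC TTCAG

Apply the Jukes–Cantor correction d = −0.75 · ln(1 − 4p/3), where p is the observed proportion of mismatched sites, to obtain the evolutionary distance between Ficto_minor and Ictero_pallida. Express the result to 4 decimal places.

0.4819

Differing sites — 1:A/C; 4:C/T; 9:C/G; 11:C/A; 13:C/G; 15:T/G; 19:T/C; 23:C/A; 24:A/C; 25:G/C; 30:T/G; 35:C/G; 37:G/A; 39:A/G; 43:T/C; 45:T/G.
p = 16/45 = 0.355556.
d = −0.75 · ln(1 − (4/3)·0.355556) = −0.75 · ln(0.525925) = −0.75 · (-0.642597) = 0.4819.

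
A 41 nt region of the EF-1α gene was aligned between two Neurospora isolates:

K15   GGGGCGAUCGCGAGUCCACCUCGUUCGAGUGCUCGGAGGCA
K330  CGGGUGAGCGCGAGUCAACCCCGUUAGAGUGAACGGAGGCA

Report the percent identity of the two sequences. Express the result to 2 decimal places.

Mismatches occur at site 1 (G→C), site 5 (C→U), site 8 (U→G), site 17 (C→A), site 21 (U→C), site 26 (C→A), site 32 (C→A), site 33 (U→A).
33 of the 41 sites match, so the percent identity is 33/41 × 100 = 80.49%.

80.49%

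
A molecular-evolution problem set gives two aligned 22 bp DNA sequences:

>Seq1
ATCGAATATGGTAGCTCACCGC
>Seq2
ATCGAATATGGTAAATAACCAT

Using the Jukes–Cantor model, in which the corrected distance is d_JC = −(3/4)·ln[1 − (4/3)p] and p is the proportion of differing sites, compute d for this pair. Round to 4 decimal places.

The sequences differ at positions 14 (G/A), 15 (C/A), 17 (C/A), 21 (G/A), 22 (C/T).
p = 5/22 = 0.227273.
d = −0.75 · ln(1 − (4/3)·0.227273) = −0.75 · ln(0.696969) = −0.75 · (-0.361014) = 0.2708.

0.2708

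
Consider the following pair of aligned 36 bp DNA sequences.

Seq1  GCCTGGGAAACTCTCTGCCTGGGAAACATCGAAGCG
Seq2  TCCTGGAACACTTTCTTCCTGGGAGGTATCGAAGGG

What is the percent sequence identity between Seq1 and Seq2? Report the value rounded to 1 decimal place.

75.0%

Mismatches occur at site 1 (G/T), site 7 (G/A), site 9 (A/C), site 13 (C/T), site 17 (G/T), site 25 (A/G), site 26 (A/G), site 27 (C/T), site 35 (C/G).
27 of the 36 sites match, so the percent identity is 27/36 × 100 = 75.0%.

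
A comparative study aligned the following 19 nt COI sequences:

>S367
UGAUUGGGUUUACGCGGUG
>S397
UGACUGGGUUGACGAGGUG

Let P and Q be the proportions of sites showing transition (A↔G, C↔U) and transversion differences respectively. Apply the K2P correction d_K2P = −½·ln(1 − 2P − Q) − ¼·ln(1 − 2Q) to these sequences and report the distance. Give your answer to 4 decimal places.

0.1773

Mismatches occur at site 4 (U/C, transition), site 11 (U/G, transversion), site 15 (C/A, transversion).
Of the 3 differences, 1 transition and 2 transversions over 19 sites: P = 1/19 = 0.052632, Q = 2/19 = 0.105263.
d = −0.5·ln(0.789473) − 0.25·ln(0.789474) = −0.5·(-0.236390) − 0.25·(-0.236388) = 0.1773.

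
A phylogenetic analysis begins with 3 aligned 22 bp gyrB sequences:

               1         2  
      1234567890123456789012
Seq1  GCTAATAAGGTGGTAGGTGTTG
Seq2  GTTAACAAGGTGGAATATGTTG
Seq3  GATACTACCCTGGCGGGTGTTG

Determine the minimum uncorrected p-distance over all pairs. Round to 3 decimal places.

0.227

Pairwise Hamming distances:
  Seq1 vs Seq2: 5
  Seq1 vs Seq3: 7
  Seq2 vs Seq3: 10
The smallest is 5 mismatches, between Seq1 and Seq2; p = 5/22 = 0.227.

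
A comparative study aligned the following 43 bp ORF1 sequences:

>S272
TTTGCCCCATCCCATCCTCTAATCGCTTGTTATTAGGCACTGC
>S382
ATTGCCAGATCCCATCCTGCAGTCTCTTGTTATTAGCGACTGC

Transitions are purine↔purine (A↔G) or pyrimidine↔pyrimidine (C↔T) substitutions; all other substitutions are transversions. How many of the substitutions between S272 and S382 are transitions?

2

Differing sites — 1:T/A (Tv); 7:C/A (Tv); 8:C/G (Tv); 19:C/G (Tv); 20:T/C (Ti); 22:A/G (Ti); 25:G/T (Tv); 37:G/C (Tv); 38:C/G (Tv).
Of the 9 differences, 2 transitions and 7 transversions, so the answer is 2.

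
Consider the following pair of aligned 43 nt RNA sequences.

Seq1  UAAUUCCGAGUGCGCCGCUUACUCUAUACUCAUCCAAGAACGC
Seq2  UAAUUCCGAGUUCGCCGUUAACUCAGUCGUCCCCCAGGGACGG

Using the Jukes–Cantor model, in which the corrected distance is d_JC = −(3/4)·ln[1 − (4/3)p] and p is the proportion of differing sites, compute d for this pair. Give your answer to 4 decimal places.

0.3490

The sequences differ at positions 12 (G/U), 18 (C/U), 20 (U/A), 25 (U/A), 26 (A/G), 28 (A/C), 29 (C/G), 32 (A/C), 33 (U/C), 37 (A/G), 39 (A/G), 43 (C/G).
p = 12/43 = 0.279070.
d = −0.75 · ln(1 − (4/3)·0.279070) = −0.75 · ln(0.627907) = −0.75 · (-0.465363) = 0.3490.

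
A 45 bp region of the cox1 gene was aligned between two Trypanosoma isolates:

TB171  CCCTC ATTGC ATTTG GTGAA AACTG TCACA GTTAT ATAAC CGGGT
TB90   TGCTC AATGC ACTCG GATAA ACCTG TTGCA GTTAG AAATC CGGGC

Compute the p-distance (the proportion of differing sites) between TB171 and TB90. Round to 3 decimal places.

Differing sites — 1:C/T; 2:C/G; 7:T/A; 12:T/C; 14:T/C; 17:T/A; 18:G/T; 22:A/C; 27:C/T; 28:A/G; 35:T/G; 37:T/A; 39:A/T; 45:T/C.
There are 14 differences over 45 sites, so p = 14/45 = 0.311.

0.311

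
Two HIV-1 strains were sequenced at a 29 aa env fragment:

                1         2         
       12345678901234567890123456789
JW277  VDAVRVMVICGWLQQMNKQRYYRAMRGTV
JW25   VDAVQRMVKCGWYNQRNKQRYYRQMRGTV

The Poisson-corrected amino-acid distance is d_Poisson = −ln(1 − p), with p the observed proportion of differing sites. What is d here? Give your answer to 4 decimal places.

0.2763

Differing sites — 5:R/Q; 6:V/R; 9:I/K; 13:L/Y; 14:Q/N; 16:M/R; 24:A/Q.
p = 7/29 = 0.241379.
d = −ln(1 − 0.241379) = −ln(0.758621) = 0.2763.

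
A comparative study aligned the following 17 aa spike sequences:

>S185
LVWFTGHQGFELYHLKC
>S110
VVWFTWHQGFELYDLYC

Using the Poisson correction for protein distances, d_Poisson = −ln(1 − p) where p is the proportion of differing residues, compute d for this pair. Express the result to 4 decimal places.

Differing sites — 1:L/V; 6:G/W; 14:H/D; 16:K/Y.
p = 4/17 = 0.235294.
d = −ln(1 − 0.235294) = −ln(0.764706) = 0.2683.

0.2683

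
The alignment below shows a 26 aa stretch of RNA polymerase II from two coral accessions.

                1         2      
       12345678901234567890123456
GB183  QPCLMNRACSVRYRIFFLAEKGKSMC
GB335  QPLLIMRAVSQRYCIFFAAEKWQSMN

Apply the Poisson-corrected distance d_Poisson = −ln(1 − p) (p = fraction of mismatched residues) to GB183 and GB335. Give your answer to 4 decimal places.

0.4855

Mismatches occur at site 3 (C/L), site 5 (M/I), site 6 (N/M), site 9 (C/V), site 11 (V/Q), site 14 (R/C), site 18 (L/A), site 22 (G/W), site 23 (K/Q), site 26 (C/N).
p = 10/26 = 0.384615.
d = −ln(1 − 0.384615) = −ln(0.615385) = 0.4855.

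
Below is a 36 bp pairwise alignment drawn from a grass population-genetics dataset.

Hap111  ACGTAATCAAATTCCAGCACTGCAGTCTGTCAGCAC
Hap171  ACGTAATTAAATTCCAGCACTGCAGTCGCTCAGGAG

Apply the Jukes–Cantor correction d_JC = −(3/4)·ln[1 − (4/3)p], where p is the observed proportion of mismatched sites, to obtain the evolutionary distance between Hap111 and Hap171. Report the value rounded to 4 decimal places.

Differing sites — 8:C/T; 28:T/G; 29:G/C; 34:C/G; 36:C/G.
p = 5/36 = 0.138889.
d = −0.75 · ln(1 − (4/3)·0.138889) = −0.75 · ln(0.814815) = −0.75 · (-0.204794) = 0.1536.

0.1536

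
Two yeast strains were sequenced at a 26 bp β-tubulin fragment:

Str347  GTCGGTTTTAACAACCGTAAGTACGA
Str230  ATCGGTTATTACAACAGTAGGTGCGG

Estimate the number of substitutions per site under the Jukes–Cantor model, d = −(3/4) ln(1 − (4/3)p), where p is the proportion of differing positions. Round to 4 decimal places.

The sequences differ at positions 1 (G/A), 8 (T/A), 10 (A/T), 16 (C/A), 20 (A/G), 23 (A/G), 26 (A/G).
p = 7/26 = 0.269231.
d = −0.75 · ln(1 − (4/3)·0.269231) = −0.75 · ln(0.641025) = −0.75 · (-0.444687) = 0.3335.

0.3335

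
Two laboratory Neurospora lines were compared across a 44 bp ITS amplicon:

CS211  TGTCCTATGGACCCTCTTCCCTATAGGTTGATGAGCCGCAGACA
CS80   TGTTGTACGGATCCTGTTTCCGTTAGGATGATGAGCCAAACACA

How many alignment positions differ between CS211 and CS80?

The sequences differ at positions 4 (C/T), 5 (C/G), 8 (T/C), 12 (C/T), 16 (C/G), 19 (C/T), 22 (T/G), 23 (A/T), 28 (T/A), 38 (G/A), 39 (C/A), 41 (G/C).
That gives 12 mismatches out of 44 aligned sites, so the Hamming distance is 12.

12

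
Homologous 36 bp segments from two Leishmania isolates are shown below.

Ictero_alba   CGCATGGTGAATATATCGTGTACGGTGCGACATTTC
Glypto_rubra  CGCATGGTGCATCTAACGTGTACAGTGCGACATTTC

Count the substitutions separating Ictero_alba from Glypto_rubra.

The sequences differ at positions 10 (A/C), 13 (A/C), 16 (T/A), 24 (G/A).
That gives 4 mismatches out of 36 aligned sites, so the Hamming distance is 4.

4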